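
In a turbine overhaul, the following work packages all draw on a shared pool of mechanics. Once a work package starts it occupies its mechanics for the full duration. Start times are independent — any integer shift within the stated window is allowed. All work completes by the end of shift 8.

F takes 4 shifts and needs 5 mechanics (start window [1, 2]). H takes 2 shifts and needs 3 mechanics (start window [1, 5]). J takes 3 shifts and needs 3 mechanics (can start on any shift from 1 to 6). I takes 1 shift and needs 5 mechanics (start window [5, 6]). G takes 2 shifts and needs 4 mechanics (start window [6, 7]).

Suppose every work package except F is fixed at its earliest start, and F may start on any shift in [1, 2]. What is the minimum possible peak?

11

F@1: s1:11  s2:11  s3:8  s4:5  s5:5  s6:4  s7:4  s8:0 → peak 11
F@2: s1:6  s2:11  s3:8  s4:5  s5:10  s6:4  s7:4  s8:0 → peak 11
Best is F@1, peak 11.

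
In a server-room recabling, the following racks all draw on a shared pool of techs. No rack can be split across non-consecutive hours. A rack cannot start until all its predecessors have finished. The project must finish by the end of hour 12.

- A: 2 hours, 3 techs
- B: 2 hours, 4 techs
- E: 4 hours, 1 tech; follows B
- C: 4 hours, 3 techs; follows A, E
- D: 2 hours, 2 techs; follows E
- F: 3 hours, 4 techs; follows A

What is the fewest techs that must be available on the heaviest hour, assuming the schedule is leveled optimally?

5

Early-start (A@1, B@1, E@3, C@7, D@7, F@3) gives peak 7: h1:7  h2:7  h3:5  h4:5  h5:5  h6:1  h7:5  h8:5  h9:3  h10:3  h11:0  h12:0.
Shift B→3, E→5, C→9, D→9, F→5.
Schedule A@1, B@3, E@5, C@9, D@9, F@5: h1:3  h2:3  h3:4  h4:4  h5:5  h6:5  h7:5  h8:1  h9:5  h10:5  h11:3  h12:3 — peak 5.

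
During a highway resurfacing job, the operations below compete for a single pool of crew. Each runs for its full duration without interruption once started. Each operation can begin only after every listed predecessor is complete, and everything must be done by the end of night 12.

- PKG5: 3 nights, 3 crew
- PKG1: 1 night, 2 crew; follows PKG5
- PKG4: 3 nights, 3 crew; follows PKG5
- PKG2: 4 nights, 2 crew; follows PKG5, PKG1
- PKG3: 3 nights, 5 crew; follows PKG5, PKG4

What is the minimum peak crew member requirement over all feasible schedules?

5

Early-start (PKG5@1, PKG1@4, PKG4@4, PKG2@5, PKG3@7) gives peak 7: n1:3  n2:3  n3:3  n4:5  n5:5  n6:5  n7:7  n8:7  n9:5  n10:0  n11:0  n12:0.
Shift PKG3→9.
Schedule PKG5@1, PKG1@4, PKG4@4, PKG2@5, PKG3@9: n1:3  n2:3  n3:3  n4:5  n5:5  n6:5  n7:2  n8:2  n9:5  n10:5  n11:5  n12:0 — peak 5.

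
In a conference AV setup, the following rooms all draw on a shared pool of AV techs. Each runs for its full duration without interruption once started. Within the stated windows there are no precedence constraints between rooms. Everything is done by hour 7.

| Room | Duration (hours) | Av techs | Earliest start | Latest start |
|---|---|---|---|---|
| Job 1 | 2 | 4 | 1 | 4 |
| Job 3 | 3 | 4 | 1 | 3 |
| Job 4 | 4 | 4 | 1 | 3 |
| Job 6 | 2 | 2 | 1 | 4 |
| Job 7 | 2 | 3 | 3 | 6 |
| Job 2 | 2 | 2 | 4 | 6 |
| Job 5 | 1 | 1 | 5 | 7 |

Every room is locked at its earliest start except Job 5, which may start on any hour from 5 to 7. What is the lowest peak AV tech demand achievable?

14

Job 5@5: h1:14  h2:14  h3:11  h4:9  h5:3  h6:0  h7:0 → peak 14
Job 5@6: h1:14  h2:14  h3:11  h4:9  h5:2  h6:1  h7:0 → peak 14
Job 5@7: h1:14  h2:14  h3:11  h4:9  h5:2  h6:0  h7:1 → peak 14
Best is Job 5@5, peak 14.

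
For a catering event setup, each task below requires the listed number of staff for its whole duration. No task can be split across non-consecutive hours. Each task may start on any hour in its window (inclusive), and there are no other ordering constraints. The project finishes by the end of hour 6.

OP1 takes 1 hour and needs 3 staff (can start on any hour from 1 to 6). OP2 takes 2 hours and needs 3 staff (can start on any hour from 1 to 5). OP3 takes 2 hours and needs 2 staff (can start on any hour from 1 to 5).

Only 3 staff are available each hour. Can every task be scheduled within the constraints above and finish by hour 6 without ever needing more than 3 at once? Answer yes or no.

Schedule OP1@1, OP2@2, OP3@4: h1:3  h2:3  h3:3  h4:2  h5:2  h6:0 — peak 3 ≤ 3.

yes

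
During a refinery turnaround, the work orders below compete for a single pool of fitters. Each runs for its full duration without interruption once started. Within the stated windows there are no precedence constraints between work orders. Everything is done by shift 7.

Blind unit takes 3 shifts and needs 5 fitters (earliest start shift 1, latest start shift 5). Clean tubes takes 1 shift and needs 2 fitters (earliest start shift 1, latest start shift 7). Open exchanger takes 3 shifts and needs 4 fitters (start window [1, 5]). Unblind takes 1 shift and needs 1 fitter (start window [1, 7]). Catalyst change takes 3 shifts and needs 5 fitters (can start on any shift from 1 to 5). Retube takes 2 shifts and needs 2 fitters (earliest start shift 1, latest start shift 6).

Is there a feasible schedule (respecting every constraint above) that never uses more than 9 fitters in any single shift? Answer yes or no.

yes

Schedule Blind unit@1, Clean tubes@1, Open exchanger@2, Unblind@1, Catalyst change@4, Retube@5: s1:8  s2:9  s3:9  s4:9  s5:7  s6:7  s7:0 — peak 9 ≤ 9.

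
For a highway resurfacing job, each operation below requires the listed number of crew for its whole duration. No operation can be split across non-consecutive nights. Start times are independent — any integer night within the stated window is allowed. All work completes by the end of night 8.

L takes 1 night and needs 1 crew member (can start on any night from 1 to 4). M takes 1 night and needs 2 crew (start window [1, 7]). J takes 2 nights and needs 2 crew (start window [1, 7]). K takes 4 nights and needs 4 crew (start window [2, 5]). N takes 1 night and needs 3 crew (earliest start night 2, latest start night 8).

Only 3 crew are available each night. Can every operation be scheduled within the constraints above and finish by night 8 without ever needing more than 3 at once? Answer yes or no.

no

Total crew member-nights = 26; over 8 nights the average is 26/8 > 3, so some night must exceed 3.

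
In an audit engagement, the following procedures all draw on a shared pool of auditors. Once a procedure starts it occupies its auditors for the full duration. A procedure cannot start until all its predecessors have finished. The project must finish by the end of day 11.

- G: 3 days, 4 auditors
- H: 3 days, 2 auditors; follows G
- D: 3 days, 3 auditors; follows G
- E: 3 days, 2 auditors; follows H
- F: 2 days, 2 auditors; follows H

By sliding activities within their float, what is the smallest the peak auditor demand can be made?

Schedule G@1, H@4, D@4, E@7, F@7: d1:4  d2:4  d3:4  d4:5  d5:5  d6:5  d7:4  d8:4  d9:2  d10:0  d11:0 — peak 5.

5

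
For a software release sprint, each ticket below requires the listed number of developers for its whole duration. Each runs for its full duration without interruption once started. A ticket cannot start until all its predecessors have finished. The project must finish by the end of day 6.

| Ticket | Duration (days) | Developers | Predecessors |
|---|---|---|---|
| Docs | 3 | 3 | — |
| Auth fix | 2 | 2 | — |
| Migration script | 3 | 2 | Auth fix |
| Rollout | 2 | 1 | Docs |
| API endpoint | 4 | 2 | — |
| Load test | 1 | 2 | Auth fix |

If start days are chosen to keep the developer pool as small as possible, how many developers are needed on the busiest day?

6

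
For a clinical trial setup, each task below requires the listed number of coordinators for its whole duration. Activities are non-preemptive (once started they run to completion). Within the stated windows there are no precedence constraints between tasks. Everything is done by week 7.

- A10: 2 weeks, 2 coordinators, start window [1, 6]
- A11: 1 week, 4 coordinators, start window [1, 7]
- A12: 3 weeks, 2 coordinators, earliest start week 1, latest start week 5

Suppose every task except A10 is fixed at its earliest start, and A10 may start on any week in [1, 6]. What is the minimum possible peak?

A10@1: w1:8  w2:4  w3:2  w4:0  w5:0  w6:0  w7:0 → peak 8
A10@2: w1:6  w2:4  w3:4  w4:0  w5:0  w6:0  w7:0 → peak 6
A10@3: w1:6  w2:2  w3:4  w4:2  w5:0  w6:0  w7:0 → peak 6
A10@4: w1:6  w2:2  w3:2  w4:2  w5:2  w6:0  w7:0 → peak 6
A10@5: w1:6  w2:2  w3:2  w4:0  w5:2  w6:2  w7:0 → peak 6
A10@6: w1:6  w2:2  w3:2  w4:0  w5:0  w6:2  w7:2 → peak 6
Best is A10@2, peak 6.

6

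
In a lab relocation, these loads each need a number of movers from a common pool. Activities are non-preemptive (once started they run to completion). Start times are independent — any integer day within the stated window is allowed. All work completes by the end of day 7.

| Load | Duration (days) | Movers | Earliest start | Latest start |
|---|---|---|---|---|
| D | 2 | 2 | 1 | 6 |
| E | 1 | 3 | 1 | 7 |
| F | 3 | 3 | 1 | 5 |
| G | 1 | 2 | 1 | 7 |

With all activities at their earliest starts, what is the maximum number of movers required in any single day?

10

Early-start schedule: D@1, E@1, F@1, G@1.
Load per day: day 1: 10, day 2: 5, day 3: 3, day 4: 0, day 5: 0, day 6: 0, day 7: 0.
Peak is 10.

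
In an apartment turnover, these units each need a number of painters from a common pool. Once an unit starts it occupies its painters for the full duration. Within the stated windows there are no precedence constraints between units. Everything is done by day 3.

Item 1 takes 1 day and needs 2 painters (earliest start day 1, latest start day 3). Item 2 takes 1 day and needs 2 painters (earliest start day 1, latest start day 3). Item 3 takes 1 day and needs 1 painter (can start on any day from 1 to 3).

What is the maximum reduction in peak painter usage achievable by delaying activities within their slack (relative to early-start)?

3

Early-start peak: d1:5  d2:0  d3:0 ⇒ 5.
Leveled (Item 1@1, Item 2@2, Item 3@3): d1:2  d2:2  d3:1 ⇒ 2.
Reduction 5 − 2 = 3.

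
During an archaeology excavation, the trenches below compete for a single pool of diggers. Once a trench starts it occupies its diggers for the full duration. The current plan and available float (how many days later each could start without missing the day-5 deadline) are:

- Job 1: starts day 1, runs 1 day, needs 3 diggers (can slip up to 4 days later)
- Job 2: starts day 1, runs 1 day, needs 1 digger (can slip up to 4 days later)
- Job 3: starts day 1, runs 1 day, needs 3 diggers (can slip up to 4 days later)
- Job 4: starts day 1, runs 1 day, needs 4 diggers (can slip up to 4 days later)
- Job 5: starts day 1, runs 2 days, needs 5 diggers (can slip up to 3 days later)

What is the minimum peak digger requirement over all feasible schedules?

Early-start (Job 1@1, Job 2@1, Job 3@1, Job 4@1, Job 5@1) gives peak 16: d1:16  d2:5  d3:0  d4:0  d5:0.
Shift Job 3→2, Job 4→3, Job 5→4.
Schedule Job 1@1, Job 2@1, Job 3@2, Job 4@3, Job 5@4: d1:4  d2:3  d3:4  d4:5  d5:5 — peak 5.
Total digger-days = 21 over 5 days ⇒ peak ≥ ⌈21/5⌉ = 5, so 5 is optimal.

5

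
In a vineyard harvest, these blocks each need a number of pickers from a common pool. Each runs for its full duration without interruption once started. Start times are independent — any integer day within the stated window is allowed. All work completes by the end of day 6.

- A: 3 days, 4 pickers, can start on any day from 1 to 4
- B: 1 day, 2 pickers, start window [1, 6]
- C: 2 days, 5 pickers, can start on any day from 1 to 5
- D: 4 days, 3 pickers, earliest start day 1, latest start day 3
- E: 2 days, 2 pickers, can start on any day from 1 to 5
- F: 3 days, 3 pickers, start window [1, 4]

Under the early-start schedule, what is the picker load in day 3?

10

At early start, day 3 has: A, D, F.
Demand: 4 + 3 + 3 = 10.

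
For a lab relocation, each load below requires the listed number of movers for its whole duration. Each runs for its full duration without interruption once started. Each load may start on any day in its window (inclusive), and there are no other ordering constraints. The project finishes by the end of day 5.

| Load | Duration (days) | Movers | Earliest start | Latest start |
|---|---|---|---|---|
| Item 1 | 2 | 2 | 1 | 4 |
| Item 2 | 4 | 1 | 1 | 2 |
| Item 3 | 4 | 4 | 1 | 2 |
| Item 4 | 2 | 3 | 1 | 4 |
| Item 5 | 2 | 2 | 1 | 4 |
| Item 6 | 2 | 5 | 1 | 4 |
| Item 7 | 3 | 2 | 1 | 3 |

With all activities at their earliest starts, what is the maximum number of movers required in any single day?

Early-start schedule: Item 1@1, Item 2@1, Item 3@1, Item 4@1, Item 5@1, Item 6@1, Item 7@1.
Load per day: day 1: 19, day 2: 19, day 3: 7, day 4: 5, day 5: 0.
Peak is 19.

19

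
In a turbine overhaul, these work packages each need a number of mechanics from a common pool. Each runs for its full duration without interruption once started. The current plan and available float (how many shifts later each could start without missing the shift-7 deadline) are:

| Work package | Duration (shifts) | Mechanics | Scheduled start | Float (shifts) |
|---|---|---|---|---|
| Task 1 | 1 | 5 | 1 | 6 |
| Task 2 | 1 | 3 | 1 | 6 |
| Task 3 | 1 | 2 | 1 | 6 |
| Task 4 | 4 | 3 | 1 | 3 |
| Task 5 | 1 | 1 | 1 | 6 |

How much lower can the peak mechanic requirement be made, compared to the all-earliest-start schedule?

Early-start peak: s1:14  s2:3  s3:3  s4:3  s5:0  s6:0  s7:0 ⇒ 14.
Leveled (Task 1@1, Task 2@2, Task 3@2, Task 4@3, Task 5@3): s1:5  s2:5  s3:4  s4:3  s5:3  s6:3  s7:0 ⇒ 5.
Reduction 14 − 5 = 9.

9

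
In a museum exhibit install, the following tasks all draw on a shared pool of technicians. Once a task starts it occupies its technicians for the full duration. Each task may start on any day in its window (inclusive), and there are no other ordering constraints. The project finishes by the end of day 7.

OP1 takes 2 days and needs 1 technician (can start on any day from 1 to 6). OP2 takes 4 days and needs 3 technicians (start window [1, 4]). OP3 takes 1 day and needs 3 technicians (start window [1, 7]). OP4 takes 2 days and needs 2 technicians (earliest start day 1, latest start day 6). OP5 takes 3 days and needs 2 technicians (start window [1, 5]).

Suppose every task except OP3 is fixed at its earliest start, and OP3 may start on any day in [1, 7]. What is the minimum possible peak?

8

OP3@1: d1:11  d2:8  d3:5  d4:3  d5:0  d6:0  d7:0 → peak 11
OP3@2: d1:8  d2:11  d3:5  d4:3  d5:0  d6:0  d7:0 → peak 11
OP3@3: d1:8  d2:8  d3:8  d4:3  d5:0  d6:0  d7:0 → peak 8
OP3@4: d1:8  d2:8  d3:5  d4:6  d5:0  d6:0  d7:0 → peak 8
OP3@5: d1:8  d2:8  d3:5  d4:3  d5:3  d6:0  d7:0 → peak 8
OP3@6: d1:8  d2:8  d3:5  d4:3  d5:0  d6:3  d7:0 → peak 8
OP3@7: d1:8  d2:8  d3:5  d4:3  d5:0  d6:0  d7:3 → peak 8
Best is OP3@3, peak 8.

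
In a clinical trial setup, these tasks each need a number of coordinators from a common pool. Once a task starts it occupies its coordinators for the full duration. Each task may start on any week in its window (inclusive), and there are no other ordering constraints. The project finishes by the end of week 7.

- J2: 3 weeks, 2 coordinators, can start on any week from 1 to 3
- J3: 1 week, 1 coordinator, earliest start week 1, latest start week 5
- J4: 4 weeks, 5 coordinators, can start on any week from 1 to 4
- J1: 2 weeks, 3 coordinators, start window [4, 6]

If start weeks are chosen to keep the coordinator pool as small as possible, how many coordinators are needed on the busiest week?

Early-start (J2@1, J3@1, J4@1, J1@4) gives peak 8: w1:8  w2:7  w3:7  w4:8  w5:3  w6:0  w7:0.
Shift J4→2, J1→6.
Schedule J2@1, J3@1, J4@2, J1@6: w1:3  w2:7  w3:7  w4:5  w5:5  w6:3  w7:3 — peak 7.

7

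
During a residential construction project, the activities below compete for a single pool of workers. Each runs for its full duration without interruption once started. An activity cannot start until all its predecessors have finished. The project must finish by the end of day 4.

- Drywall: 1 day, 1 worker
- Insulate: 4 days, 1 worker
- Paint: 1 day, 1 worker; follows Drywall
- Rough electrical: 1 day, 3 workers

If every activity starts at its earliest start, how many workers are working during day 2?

2

At early start, day 2 has: Insulate, Paint.
Demand: 1 + 1 = 2.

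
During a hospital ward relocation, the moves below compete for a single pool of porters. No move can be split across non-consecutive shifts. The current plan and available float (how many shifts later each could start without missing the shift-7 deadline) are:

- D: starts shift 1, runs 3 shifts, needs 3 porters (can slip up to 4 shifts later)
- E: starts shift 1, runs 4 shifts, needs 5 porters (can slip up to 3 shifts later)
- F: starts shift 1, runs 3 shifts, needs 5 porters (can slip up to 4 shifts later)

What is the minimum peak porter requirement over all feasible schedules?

Early-start (D@1, E@1, F@1) gives peak 13: s1:13  s2:13  s3:13  s4:5  s5:0  s6:0  s7:0.
Shift F→5.
Schedule D@1, E@1, F@5: s1:8  s2:8  s3:8  s4:5  s5:5  s6:5  s7:5 — peak 8.

8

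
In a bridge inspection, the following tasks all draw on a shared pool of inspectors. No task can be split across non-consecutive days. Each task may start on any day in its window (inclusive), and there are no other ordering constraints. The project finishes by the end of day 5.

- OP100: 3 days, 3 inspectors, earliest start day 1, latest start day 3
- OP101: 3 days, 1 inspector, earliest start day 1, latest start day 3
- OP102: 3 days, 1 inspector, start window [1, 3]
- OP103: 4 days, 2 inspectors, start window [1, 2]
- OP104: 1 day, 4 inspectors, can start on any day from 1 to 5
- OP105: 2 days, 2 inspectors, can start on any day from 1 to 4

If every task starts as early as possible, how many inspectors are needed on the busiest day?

13

Early-start schedule: OP100@1, OP101@1, OP102@1, OP103@1, OP104@1, OP105@1.
Load per day: day 1: 13, day 2: 9, day 3: 7, day 4: 2, day 5: 0.
Peak is 13.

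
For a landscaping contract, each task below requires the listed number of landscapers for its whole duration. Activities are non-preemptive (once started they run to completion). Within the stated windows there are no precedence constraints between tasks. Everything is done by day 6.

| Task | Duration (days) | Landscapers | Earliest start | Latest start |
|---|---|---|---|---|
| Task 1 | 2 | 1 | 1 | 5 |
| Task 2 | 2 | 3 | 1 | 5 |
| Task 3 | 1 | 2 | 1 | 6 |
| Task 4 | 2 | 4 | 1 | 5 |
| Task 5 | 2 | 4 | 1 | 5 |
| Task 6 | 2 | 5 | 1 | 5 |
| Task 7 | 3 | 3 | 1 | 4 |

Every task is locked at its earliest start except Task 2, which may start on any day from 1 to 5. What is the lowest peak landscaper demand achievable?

19

Task 2@1: d1:22  d2:20  d3:3  d4:0  d5:0  d6:0 → peak 22
Task 2@2: d1:19  d2:20  d3:6  d4:0  d5:0  d6:0 → peak 20
Task 2@3: d1:19  d2:17  d3:6  d4:3  d5:0  d6:0 → peak 19
Task 2@4: d1:19  d2:17  d3:3  d4:3  d5:3  d6:0 → peak 19
Task 2@5: d1:19  d2:17  d3:3  d4:0  d5:3  d6:3 → peak 19
Best is Task 2@3, peak 19.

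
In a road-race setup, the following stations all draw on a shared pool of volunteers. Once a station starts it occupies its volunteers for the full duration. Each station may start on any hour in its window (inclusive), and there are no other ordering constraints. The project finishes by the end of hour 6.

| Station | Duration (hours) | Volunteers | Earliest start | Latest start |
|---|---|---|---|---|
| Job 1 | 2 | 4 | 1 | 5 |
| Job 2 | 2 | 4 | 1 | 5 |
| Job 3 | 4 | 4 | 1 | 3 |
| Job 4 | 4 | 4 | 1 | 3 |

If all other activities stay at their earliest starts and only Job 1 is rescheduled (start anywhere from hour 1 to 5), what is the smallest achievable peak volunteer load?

12

Job 1@1: h1:16  h2:16  h3:8  h4:8  h5:0  h6:0 → peak 16
Job 1@2: h1:12  h2:16  h3:12  h4:8  h5:0  h6:0 → peak 16
Job 1@3: h1:12  h2:12  h3:12  h4:12  h5:0  h6:0 → peak 12
Job 1@4: h1:12  h2:12  h3:8  h4:12  h5:4  h6:0 → peak 12
Job 1@5: h1:12  h2:12  h3:8  h4:8  h5:4  h6:4 → peak 12
Best is Job 1@3, peak 12.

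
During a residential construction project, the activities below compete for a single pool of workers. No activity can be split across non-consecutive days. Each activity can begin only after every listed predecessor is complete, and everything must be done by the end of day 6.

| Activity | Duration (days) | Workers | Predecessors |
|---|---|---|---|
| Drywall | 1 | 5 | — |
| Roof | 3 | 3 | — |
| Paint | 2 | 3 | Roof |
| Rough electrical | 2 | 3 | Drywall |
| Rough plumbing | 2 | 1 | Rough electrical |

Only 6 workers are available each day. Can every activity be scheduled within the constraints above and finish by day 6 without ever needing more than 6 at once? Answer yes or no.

Schedule Drywall@1, Roof@2, Paint@5, Rough electrical@2, Rough plumbing@4: d1:5  d2:6  d3:6  d4:4  d5:4  d6:3 — peak 6 ≤ 6.

yes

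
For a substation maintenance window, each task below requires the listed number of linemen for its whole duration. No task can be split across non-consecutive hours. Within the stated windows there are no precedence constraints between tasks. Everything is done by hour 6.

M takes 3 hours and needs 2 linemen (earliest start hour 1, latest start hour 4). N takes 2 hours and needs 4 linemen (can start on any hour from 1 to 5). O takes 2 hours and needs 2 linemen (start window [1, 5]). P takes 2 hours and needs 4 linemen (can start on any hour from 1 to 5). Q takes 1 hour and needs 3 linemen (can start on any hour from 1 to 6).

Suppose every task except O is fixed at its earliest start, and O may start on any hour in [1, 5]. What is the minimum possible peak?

13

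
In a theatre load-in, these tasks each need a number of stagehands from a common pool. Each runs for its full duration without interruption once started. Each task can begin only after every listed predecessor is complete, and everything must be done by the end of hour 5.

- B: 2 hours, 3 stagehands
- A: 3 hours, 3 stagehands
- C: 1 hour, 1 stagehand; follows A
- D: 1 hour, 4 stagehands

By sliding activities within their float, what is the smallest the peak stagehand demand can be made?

6

Early-start (B@1, A@1, C@4, D@1) gives peak 10: h1:10  h2:6  h3:3  h4:1  h5:0.
Shift D→4.
Schedule B@1, A@1, C@4, D@4: h1:6  h2:6  h3:3  h4:5  h5:0 — peak 6.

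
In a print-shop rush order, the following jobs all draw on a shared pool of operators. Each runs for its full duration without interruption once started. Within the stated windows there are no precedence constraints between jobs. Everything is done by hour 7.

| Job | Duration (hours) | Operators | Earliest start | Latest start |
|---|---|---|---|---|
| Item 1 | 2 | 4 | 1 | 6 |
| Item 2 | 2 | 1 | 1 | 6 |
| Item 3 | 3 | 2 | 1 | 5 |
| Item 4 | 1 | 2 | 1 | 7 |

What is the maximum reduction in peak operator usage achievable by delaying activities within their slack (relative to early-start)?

5

Early-start peak: h1:9  h2:7  h3:2  h4:0  h5:0  h6:0  h7:0 ⇒ 9.
Leveled (Item 1@1, Item 2@3, Item 3@3, Item 4@5): h1:4  h2:4  h3:3  h4:3  h5:4  h6:0  h7:0 ⇒ 4.
Reduction 9 − 4 = 5.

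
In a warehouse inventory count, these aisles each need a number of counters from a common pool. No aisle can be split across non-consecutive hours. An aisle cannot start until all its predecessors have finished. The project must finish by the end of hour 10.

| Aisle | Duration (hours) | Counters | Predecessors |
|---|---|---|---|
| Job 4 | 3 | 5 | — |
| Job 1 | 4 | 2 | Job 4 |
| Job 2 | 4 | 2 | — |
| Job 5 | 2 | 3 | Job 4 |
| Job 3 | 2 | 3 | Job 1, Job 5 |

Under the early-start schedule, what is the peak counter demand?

Early-start schedule: Job 4@1, Job 1@4, Job 2@1, Job 5@4, Job 3@8.
Load per hour: hour 1: 7, hour 2: 7, hour 3: 7, hour 4: 7, hour 5: 5, hour 6: 2, hour 7: 2, hour 8: 3, hour 9: 3, hour 10: 0.
Peak is 7.

7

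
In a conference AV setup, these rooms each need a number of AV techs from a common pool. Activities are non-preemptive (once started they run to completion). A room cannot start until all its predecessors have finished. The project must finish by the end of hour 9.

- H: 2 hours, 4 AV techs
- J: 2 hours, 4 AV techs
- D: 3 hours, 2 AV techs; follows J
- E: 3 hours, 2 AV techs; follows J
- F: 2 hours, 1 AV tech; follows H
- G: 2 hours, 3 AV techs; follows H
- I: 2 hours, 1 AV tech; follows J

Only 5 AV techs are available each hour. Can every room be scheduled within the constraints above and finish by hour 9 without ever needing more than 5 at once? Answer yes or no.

yes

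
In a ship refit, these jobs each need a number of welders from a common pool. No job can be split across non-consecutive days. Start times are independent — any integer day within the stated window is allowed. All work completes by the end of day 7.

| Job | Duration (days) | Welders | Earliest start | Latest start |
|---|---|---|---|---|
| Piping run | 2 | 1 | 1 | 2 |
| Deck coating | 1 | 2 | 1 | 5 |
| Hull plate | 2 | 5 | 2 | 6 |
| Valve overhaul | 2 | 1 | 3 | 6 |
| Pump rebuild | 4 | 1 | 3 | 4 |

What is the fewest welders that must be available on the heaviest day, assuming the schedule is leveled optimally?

Early-start (Piping run@1, Deck coating@1, Hull plate@2, Valve overhaul@3, Pump rebuild@3) gives peak 7: d1:3  d2:6  d3:7  d4:2  d5:1  d6:1  d7:0.
Shift Pump rebuild→4.
Schedule Piping run@1, Deck coating@1, Hull plate@2, Valve overhaul@3, Pump rebuild@4: d1:3  d2:6  d3:6  d4:2  d5:1  d6:1  d7:1 — peak 6.

6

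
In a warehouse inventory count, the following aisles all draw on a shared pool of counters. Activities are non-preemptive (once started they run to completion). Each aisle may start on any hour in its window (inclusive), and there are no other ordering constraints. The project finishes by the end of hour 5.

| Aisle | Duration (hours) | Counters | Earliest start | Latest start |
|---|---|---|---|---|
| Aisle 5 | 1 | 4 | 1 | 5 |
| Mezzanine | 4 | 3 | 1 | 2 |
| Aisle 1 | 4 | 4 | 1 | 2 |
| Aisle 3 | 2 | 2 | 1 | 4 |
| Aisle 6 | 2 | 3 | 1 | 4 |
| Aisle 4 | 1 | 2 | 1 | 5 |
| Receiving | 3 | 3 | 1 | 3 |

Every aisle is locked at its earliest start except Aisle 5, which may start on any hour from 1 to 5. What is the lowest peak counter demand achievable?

17

Aisle 5@1: h1:21  h2:15  h3:10  h4:7  h5:0 → peak 21
Aisle 5@2: h1:17  h2:19  h3:10  h4:7  h5:0 → peak 19
Aisle 5@3: h1:17  h2:15  h3:14  h4:7  h5:0 → peak 17
Aisle 5@4: h1:17  h2:15  h3:10  h4:11  h5:0 → peak 17
Aisle 5@5: h1:17  h2:15  h3:10  h4:7  h5:4 → peak 17
Best is Aisle 5@3, peak 17.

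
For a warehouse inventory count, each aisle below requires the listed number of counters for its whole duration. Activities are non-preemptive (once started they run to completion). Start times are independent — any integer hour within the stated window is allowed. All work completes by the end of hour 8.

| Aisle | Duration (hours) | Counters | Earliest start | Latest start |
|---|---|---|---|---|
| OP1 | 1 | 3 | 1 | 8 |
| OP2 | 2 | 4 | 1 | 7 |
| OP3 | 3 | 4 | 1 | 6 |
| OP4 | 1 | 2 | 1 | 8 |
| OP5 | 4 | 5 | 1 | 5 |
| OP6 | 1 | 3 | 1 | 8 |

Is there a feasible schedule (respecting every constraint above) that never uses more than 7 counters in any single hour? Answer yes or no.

no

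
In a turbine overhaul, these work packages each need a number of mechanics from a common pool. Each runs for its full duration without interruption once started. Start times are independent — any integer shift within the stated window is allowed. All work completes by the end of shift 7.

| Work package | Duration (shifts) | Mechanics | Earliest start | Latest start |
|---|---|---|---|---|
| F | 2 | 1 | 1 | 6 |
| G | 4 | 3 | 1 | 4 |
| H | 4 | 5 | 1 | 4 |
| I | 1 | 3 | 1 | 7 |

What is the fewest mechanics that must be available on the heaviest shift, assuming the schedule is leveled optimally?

8

Early-start (F@1, G@1, H@1, I@1) gives peak 12: s1:12  s2:9  s3:8  s4:8  s5:0  s6:0  s7:0.
Shift H→3.
Schedule F@1, G@1, H@3, I@1: s1:7  s2:4  s3:8  s4:8  s5:5  s6:5  s7:0 — peak 8.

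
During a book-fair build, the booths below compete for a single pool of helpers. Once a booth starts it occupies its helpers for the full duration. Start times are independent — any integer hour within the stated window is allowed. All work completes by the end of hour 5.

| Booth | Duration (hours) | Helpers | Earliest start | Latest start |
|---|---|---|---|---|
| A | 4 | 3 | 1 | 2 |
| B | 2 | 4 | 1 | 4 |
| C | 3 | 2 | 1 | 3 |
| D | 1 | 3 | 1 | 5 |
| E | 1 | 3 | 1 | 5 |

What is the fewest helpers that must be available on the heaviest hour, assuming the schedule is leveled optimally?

Early-start (A@1, B@1, C@1, D@1, E@1) gives peak 15: h1:15  h2:9  h3:5  h4:3  h5:0.
Shift C→3, D→3, E→4.
Schedule A@1, B@1, C@3, D@3, E@4: h1:7  h2:7  h3:8  h4:8  h5:2 — peak 8.

8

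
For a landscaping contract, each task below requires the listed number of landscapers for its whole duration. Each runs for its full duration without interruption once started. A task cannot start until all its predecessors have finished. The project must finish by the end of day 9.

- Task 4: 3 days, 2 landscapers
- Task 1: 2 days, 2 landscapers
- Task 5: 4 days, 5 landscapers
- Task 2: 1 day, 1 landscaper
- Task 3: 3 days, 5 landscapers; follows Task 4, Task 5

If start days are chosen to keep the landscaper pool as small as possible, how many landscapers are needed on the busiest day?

Early-start (Task 4@1, Task 1@1, Task 5@1, Task 2@1, Task 3@5) gives peak 10: d1:10  d2:9  d3:7  d4:5  d5:5  d6:5  d7:5  d8:0  d9:0.
Shift Task 5→3, Task 3→7.
Schedule Task 4@1, Task 1@1, Task 5@3, Task 2@1, Task 3@7: d1:5  d2:4  d3:7  d4:5  d5:5  d6:5  d7:5  d8:5  d9:5 — peak 7.

7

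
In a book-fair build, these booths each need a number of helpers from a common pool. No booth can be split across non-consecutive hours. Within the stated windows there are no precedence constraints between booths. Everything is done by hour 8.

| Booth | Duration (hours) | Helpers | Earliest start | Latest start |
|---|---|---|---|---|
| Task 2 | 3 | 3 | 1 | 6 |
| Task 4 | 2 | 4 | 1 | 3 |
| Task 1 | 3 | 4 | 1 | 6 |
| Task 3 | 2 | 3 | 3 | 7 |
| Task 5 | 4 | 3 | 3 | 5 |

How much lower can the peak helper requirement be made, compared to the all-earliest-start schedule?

6

Early-start peak: h1:11  h2:11  h3:13  h4:6  h5:3  h6:3  h7:0  h8:0 ⇒ 13.
Leveled (Task 2@1, Task 4@1, Task 1@3, Task 3@6, Task 5@4): h1:7  h2:7  h3:7  h4:7  h5:7  h6:6  h7:6  h8:0 ⇒ 7.
Reduction 13 − 7 = 6.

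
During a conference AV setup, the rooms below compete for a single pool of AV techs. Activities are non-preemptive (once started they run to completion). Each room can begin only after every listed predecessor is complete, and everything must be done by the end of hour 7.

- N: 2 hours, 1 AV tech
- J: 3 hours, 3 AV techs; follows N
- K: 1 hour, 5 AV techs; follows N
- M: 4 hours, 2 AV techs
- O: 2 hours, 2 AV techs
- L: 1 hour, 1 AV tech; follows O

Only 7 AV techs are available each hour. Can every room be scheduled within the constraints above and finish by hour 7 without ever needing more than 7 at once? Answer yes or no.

yes

Schedule N@1, J@3, K@6, M@1, O@1, L@5: h1:5  h2:5  h3:5  h4:5  h5:4  h6:5  h7:0 — peak 5 ≤ 7.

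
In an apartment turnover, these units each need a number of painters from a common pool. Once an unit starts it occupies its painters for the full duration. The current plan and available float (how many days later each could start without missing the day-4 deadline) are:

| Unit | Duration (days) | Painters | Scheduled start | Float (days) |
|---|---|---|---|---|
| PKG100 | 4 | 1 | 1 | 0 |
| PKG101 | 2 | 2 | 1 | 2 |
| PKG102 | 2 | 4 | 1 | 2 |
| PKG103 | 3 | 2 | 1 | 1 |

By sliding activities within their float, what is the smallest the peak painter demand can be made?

Early-start (PKG100@1, PKG101@1, PKG102@1, PKG103@1) gives peak 9: d1:9  d2:9  d3:3  d4:1.
Shift PKG102→3.
Schedule PKG100@1, PKG101@1, PKG102@3, PKG103@1: d1:5  d2:5  d3:7  d4:5 — peak 7.
No arrangement of the 18 feasible schedules does better.

7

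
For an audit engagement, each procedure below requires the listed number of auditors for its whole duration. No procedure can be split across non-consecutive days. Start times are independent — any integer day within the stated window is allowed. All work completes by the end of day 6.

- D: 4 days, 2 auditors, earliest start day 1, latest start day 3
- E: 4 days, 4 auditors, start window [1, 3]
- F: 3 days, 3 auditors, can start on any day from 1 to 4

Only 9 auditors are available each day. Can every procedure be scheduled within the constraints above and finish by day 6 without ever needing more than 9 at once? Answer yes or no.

yes

Schedule D@1, E@1, F@1: d1:9  d2:9  d3:9  d4:6  d5:0  d6:0 — peak 9 ≤ 9.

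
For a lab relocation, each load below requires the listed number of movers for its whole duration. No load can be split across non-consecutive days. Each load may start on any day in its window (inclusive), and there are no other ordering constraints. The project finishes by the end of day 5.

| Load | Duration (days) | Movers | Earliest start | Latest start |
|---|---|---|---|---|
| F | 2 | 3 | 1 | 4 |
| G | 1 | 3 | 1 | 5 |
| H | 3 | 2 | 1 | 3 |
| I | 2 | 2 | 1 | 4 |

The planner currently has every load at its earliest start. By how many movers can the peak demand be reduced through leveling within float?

Early-start peak: d1:10  d2:7  d3:2  d4:0  d5:0 ⇒ 10.
Leveled (F@1, G@3, H@1, I@4): d1:5  d2:5  d3:5  d4:2  d5:2 ⇒ 5.
Reduction 10 − 5 = 5.

5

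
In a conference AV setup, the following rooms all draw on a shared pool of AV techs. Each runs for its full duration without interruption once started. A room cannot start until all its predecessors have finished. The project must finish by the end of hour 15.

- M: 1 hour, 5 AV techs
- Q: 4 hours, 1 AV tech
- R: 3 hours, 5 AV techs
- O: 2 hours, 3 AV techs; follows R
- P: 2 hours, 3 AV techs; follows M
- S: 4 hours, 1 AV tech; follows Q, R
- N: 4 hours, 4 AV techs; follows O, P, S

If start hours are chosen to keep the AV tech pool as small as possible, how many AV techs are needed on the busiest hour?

6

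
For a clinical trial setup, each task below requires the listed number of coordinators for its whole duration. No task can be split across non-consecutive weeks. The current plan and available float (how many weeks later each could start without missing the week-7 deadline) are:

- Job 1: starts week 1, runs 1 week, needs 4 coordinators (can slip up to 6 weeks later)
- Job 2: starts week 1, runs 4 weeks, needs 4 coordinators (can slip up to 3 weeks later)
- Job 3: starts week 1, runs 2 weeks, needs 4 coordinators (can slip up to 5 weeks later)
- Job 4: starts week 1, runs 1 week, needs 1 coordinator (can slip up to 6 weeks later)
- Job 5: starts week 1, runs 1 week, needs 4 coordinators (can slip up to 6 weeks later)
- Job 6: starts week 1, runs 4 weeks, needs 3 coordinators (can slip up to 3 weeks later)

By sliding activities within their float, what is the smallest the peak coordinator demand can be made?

Early-start (Job 1@1, Job 2@1, Job 3@1, Job 4@1, Job 5@1, Job 6@1) gives peak 20: w1:20  w2:11  w3:7  w4:7  w5:0  w6:0  w7:0.
Shift Job 3→2, Job 4→4, Job 5→5, Job 6→4.
Schedule Job 1@1, Job 2@1, Job 3@2, Job 4@4, Job 5@5, Job 6@4: w1:8  w2:8  w3:8  w4:8  w5:7  w6:3  w7:3 — peak 8.

8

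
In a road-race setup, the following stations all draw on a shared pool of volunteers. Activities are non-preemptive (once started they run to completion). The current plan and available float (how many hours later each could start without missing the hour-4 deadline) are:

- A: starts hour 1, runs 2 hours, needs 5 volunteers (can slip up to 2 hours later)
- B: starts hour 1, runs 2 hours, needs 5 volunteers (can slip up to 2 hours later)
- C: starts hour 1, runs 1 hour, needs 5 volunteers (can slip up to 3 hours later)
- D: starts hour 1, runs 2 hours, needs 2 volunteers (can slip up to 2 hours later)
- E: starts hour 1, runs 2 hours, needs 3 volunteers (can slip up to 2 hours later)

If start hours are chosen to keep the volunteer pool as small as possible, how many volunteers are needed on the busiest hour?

Early-start (A@1, B@1, C@1, D@1, E@1) gives peak 20: h1:20  h2:15  h3:0  h4:0.
Shift C→3, D→3, E→3.
Schedule A@1, B@1, C@3, D@3, E@3: h1:10  h2:10  h3:10  h4:5 — peak 10.

10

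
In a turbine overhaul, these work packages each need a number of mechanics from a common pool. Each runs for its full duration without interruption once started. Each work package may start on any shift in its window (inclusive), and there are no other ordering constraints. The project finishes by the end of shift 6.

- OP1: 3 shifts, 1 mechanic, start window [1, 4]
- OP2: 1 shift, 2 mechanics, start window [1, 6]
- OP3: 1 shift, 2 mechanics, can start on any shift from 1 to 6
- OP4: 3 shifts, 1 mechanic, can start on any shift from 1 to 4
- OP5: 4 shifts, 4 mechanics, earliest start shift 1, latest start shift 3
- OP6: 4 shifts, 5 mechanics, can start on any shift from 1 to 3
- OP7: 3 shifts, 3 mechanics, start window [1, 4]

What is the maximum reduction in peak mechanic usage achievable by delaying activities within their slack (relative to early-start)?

6

Early-start peak: s1:18  s2:14  s3:14  s4:9  s5:0  s6:0 ⇒ 18.
Leveled (OP1@1, OP2@1, OP3@1, OP4@1, OP5@1, OP6@2, OP7@4): s1:10  s2:11  s3:11  s4:12  s5:8  s6:3 ⇒ 12.
Reduction 18 − 12 = 6.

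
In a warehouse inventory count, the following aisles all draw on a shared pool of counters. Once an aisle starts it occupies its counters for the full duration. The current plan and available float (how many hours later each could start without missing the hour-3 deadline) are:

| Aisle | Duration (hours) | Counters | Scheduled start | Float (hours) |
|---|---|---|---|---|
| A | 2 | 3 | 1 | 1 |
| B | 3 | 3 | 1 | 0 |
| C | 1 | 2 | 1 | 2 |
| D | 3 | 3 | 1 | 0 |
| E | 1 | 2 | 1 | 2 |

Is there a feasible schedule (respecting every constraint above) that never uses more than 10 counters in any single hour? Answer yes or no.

Schedule A@1, B@1, C@3, D@1, E@3: h1:9  h2:9  h3:10 — peak 10 ≤ 10.

yes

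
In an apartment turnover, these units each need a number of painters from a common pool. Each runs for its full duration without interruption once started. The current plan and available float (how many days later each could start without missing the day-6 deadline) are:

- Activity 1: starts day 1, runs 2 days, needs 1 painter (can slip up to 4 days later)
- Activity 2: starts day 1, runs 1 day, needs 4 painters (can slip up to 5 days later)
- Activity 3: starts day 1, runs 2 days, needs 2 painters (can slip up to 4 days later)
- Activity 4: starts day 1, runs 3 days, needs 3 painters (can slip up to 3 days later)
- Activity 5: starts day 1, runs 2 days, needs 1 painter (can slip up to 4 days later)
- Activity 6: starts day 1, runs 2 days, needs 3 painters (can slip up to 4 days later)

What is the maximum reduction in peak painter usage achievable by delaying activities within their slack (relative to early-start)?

9

Early-start peak: d1:14  d2:10  d3:3  d4:0  d5:0  d6:0 ⇒ 14.
Leveled (Activity 1@1, Activity 2@1, Activity 3@3, Activity 4@2, Activity 5@5, Activity 6@5): d1:5  d2:4  d3:5  d4:5  d5:4  d6:4 ⇒ 5.
Reduction 14 − 5 = 9.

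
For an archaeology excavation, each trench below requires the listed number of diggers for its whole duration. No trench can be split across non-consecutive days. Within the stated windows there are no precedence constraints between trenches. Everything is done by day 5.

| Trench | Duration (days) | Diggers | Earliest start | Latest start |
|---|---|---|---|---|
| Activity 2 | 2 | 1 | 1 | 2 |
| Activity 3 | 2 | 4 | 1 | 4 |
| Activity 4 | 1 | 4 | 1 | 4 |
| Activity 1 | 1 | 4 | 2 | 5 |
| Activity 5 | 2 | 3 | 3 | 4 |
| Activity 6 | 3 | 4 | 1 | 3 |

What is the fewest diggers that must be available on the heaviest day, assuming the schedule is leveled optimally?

Early-start (Activity 2@1, Activity 3@1, Activity 4@1, Activity 1@2, Activity 5@3, Activity 6@1) gives peak 13: d1:13  d2:13  d3:7  d4:3  d5:0.
Shift Activity 2→2, Activity 1→5, Activity 6→3.
Schedule Activity 2@2, Activity 3@1, Activity 4@1, Activity 1@5, Activity 5@3, Activity 6@3: d1:8  d2:5  d3:8  d4:7  d5:8 — peak 8.
Total digger-days = 36 over 5 days ⇒ peak ≥ ⌈36/5⌉ = 8, so 8 is optimal.

8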